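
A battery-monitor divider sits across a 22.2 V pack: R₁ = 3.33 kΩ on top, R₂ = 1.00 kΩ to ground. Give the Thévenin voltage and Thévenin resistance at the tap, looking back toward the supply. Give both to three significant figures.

V_th = 5.13 V, R_th = 769 Ω

V_th is the open-circuit tap voltage: 22.2 × 1.00/(3.33 + 1.00) = 5.13 V.
With the supply zeroed, R₁ and R₂ appear in parallel from the tap: R_th = R₁‖R₂ = (3.33 × 1.00)/4.330 = 769 Ω.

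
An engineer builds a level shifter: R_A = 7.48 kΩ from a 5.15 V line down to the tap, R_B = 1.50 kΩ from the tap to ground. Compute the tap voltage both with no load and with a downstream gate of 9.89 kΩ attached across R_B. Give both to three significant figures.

Unloaded: 0.860 V; loaded: 0.764 V

Open-circuit: V = 5.15 × 1.50/(7.48 + 1.50) = 0.860 V.
With the load, R_B becomes R_B‖R_L = 1.302 kΩ, so V = 5.15 × 1.302/8.782 = 0.764 V.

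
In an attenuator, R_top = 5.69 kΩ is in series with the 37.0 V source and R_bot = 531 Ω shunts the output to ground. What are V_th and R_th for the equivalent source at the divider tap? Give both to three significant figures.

V_th is the open-circuit tap voltage: 37.0 × 531/(5690 + 531) = 3.16 V.
With the supply zeroed, R_top and R_bot appear in parallel from the tap: R_th = R_top‖R_bot = (5690 × 531)/6221 = 486 Ω.

V_th = 3.16 V, R_th = 486 Ω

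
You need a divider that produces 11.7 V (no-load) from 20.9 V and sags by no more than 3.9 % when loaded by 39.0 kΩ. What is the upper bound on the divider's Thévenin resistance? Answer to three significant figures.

R_th ≤ 1.58 kΩ

Loading drop = R_th/(R_th + R_L) ≤ 0.0390, so R_th ≤ R_L · ε/(1−ε) = 39.0 kΩ × 0.0390/0.9610 = 1.58 kΩ.
(Any R1, R2 with R2/(R1+R2) = 0.560 and R1‖R2 ≤ 1.58 kΩ will meet the spec.)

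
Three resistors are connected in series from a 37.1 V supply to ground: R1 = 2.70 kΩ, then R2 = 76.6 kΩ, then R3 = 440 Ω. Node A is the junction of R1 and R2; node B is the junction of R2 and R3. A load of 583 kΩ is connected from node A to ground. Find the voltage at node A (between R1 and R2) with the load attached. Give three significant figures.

V ≈ 35.7 V

Below node A the series string R2+R3 = 77040 Ω sits in parallel with the 583000 Ω load: 68050 Ω.
V_A = 37.1 × 68050/(2700 + 68050) = 35.7 V.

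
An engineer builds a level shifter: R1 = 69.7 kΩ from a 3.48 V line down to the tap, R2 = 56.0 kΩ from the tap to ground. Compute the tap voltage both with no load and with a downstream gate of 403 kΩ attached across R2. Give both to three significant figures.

Unloaded: 1.55 V; loaded: 1.44 V

Open-circuit: V = 3.48 × 56.0/(69.7 + 56.0) = 1.55 V.
With the load, R2 becomes R2‖R_L = 49.17 kΩ, so V = 3.48 × 49.17/118.9 = 1.44 V.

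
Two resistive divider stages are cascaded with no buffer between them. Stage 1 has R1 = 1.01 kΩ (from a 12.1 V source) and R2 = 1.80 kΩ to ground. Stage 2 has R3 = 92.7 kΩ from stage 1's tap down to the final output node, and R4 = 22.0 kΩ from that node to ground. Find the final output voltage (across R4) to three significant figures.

Stage 2 presents R3+R4 = 114.7 kΩ as a load on stage 1's tap.
Stage 1's lower leg becomes R2‖(R3+R4) = 1.772 kΩ, so V_mid = 12.1 × 1.772/2.782 = 7.707 V.
Stage 2 is itself unloaded: V_out = V_mid × R4/(R3+R4) = 7.707 × 22.0/114.7 = 1.48 V.

V_out ≈ 1.48 V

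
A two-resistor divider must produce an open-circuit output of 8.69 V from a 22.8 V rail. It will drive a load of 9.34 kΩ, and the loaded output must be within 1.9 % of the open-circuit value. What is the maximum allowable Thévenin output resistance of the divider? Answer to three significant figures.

Loading drop = R_th/(R_th + R_L) ≤ 0.0190, so R_th ≤ R_L · ε/(1−ε) = 9.34 kΩ × 0.0190/0.9810 = 181 Ω.
(Any R1, R2 with R2/(R1+R2) = 0.381 and R1‖R2 ≤ 181 Ω will meet the spec.)

R_th ≤ 181 Ω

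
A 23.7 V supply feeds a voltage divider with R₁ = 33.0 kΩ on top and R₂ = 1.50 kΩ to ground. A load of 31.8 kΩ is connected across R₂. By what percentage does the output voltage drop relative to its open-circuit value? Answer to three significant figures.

The divider's output (Thévenin) resistance is R₁‖R₂ = 1.435 kΩ.
Fractional drop under load = R_th/(R_th + R_L) = 1.435 / (1.435 + 31.8) = 0.04317.
So the output falls by 4.32 %.

4.32 %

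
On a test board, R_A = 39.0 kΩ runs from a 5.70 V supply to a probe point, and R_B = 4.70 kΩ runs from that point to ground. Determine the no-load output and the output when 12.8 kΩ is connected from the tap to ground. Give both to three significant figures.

Open-circuit: V = 5.70 × 4.70/(39.0 + 4.70) = 0.613 V.
With the load, R_B becomes R_B‖R_L = 3.438 kΩ, so V = 5.70 × 3.438/42.44 = 0.462 V.

Unloaded: 0.613 V; loaded: 0.462 V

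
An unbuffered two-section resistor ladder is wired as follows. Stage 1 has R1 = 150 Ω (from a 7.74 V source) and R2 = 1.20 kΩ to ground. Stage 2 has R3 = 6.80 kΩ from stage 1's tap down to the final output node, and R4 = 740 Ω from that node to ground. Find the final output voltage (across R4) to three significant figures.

Stage 2 presents R3+R4 = 7540 Ω as a load on stage 1's tap.
Stage 1's lower leg becomes R2‖(R3+R4) = 1035 Ω, so V_mid = 7.74 × 1035/1185 = 6.760 V.
Stage 2 is itself unloaded: V_out = V_mid × R4/(R3+R4) = 6.760 × 740/7540 = 0.663 V.

V_out ≈ 0.663 V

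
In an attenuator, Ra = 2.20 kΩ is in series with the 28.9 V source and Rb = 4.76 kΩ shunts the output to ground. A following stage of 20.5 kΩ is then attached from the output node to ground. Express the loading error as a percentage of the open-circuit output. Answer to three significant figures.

The divider's output (Thévenin) resistance is Ra‖Rb = 1.505 kΩ.
Fractional drop under load = R_th/(R_th + R_L) = 1.505 / (1.505 + 20.5) = 0.06838.
So the output falls by 6.84 %.

6.84 %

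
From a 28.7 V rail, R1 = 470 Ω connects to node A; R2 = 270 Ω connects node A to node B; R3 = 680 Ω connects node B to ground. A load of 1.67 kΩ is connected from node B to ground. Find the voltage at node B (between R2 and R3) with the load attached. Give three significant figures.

At node B, R3 is in parallel with the load: R3‖R_L = 483.2 Ω.
Below node A the resistance is R2 + (R3‖R_L) = 753.2 Ω, so V_A = 28.7 × 753.2/1223 = 17.67 V.
Then V_B = V_A × (R3‖R_L)/(R2 + R3‖R_L) = 17.67 × 483.2/753.2 = 11.3 V.

V ≈ 11.3 V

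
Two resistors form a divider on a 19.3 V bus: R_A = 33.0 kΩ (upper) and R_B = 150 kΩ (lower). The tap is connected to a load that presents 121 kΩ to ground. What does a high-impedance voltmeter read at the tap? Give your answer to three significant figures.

The load sits in parallel with R_B: R_B‖R_L = (150 × 121) / (150 + 121) = 66.97 kΩ.
V_out = 19.3 × 66.97 / (33.0 + 66.97) = 19.3 × 66.97/99.97 = 12.9 V.

V_out ≈ 12.9 V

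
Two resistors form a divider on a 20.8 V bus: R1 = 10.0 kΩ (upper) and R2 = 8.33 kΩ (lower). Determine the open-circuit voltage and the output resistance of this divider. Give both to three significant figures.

V_th = 9.45 V, R_th = 4.54 kΩ

V_th is the open-circuit tap voltage: 20.8 × 8.33/(10.0 + 8.33) = 9.45 V.
With the supply zeroed, R1 and R2 appear in parallel from the tap: R_th = R1‖R2 = (10.0 × 8.33)/18.33 = 4.54 kΩ.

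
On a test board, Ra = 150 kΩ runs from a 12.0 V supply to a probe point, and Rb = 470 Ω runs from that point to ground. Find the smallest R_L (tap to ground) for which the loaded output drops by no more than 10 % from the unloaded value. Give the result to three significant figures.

Output resistance R_th = Ra‖Rb = (150000 × 470)/150500 = 468.5 Ω.
The fractional drop is R_th/(R_th + R_L); requiring this ≤ 0.100 gives R_L ≥ R_th(1/0.100 − 1) = 468.5 × 9.000 = 4.22 kΩ.

R_L(min) ≈ 4.22 kΩ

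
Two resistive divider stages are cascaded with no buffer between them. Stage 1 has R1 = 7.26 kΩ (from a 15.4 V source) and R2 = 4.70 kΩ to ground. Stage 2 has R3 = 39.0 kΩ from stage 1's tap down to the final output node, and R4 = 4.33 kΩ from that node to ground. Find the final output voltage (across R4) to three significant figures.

Stage 2 presents R3+R4 = 43.33 kΩ as a load on stage 1's tap.
Stage 1's lower leg becomes R2‖(R3+R4) = 4.240 kΩ, so V_mid = 15.4 × 4.240/11.50 = 5.678 V.
Stage 2 is itself unloaded: V_out = V_mid × R4/(R3+R4) = 5.678 × 4.33/43.33 = 0.567 V.

V_out ≈ 0.567 V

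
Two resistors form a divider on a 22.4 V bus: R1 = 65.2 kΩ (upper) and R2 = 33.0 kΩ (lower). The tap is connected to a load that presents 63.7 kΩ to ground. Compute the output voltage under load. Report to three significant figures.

The load sits in parallel with R2: R2‖R_L = (33.0 × 63.7) / (33.0 + 63.7) = 21.74 kΩ.
V_out = 22.4 × 21.74 / (65.2 + 21.74) = 22.4 × 21.74/86.94 = 5.60 V.

V_out ≈ 5.60 V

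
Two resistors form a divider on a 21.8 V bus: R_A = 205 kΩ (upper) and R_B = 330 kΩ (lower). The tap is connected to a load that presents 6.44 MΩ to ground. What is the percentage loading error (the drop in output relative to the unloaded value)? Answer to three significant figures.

The divider's output (Thévenin) resistance is R_A‖R_B = 126.4 kΩ.
Fractional drop under load = R_th/(R_th + R_L) = 126.4 / (126.4 + 6440) = 0.01926.
So the output falls by 1.93 %.

1.93 %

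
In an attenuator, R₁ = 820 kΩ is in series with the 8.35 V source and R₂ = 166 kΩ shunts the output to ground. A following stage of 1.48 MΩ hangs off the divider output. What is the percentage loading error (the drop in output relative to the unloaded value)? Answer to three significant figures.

8.53 %

The divider's output (Thévenin) resistance is R₁‖R₂ = 138.1 kΩ.
Fractional drop under load = R_th/(R_th + R_L) = 138.1 / (138.1 + 1480) = 0.08532.
So the output falls by 8.53 %.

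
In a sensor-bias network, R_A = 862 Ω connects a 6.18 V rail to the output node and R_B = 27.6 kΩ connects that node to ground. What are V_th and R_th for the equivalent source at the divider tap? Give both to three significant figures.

V_th is the open-circuit tap voltage: 6.18 × 27600/(862 + 27600) = 5.99 V.
With the supply zeroed, R_A and R_B appear in parallel from the tap: R_th = R_A‖R_B = (862 × 27600)/28460 = 836 Ω.

V_th = 5.99 V, R_th = 836 Ω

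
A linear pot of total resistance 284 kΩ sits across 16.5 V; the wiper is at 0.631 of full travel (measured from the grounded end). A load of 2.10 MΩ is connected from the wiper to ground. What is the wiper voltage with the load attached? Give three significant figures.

The wiper splits the pot into (1−α)R = 104.8 kΩ above and αR = 179.2 kΩ below.
Lower section ‖ load = 165.1 kΩ.
V_wiper = 16.5 × 165.1/(104.8 + 165.1) = 10.1 V.

V ≈ 10.1 V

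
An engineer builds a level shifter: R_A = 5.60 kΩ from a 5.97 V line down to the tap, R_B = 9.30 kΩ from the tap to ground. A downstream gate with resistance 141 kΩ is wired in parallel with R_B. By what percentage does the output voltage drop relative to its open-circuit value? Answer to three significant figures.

2.42 %

The divider's output (Thévenin) resistance is R_A‖R_B = 3.495 kΩ.
Fractional drop under load = R_th/(R_th + R_L) = 3.495 / (3.495 + 141) = 0.02419.
So the output falls by 2.42 %.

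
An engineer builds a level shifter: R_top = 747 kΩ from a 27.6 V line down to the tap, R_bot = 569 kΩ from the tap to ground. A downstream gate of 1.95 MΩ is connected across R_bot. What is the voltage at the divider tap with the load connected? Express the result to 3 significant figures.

The load sits in parallel with R_bot: R_bot‖R_L = (569 × 1950) / (569 + 1950) = 440.5 kΩ.
V_out = 27.6 × 440.5 / (747 + 440.5) = 27.6 × 440.5/1187 = 10.2 V.

V_out ≈ 10.2 V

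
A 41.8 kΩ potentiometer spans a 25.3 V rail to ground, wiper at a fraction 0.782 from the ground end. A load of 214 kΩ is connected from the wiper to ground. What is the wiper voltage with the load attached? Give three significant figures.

V ≈ 19.1 V

The wiper splits the pot into (1−α)R = 9.112 kΩ above and αR = 32.69 kΩ below.
Lower section ‖ load = 28.36 kΩ.
V_wiper = 25.3 × 28.36/(9.112 + 28.36) = 19.1 V.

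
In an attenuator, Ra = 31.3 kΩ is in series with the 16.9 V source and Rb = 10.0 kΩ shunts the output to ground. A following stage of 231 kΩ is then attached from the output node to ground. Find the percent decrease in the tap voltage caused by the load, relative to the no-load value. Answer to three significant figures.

3.18 %

The divider's output (Thévenin) resistance is Ra‖Rb = 7.579 kΩ.
Fractional drop under load = R_th/(R_th + R_L) = 7.579 / (7.579 + 231) = 0.03177.
So the output falls by 3.18 %.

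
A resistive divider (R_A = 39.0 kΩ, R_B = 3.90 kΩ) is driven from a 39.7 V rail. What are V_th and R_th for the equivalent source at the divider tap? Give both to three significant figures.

V_th is the open-circuit tap voltage: 39.7 × 3.90/(39.0 + 3.90) = 3.61 V.
With the supply zeroed, R_A and R_B appear in parallel from the tap: R_th = R_A‖R_B = (39.0 × 3.90)/42.90 = 3.55 kΩ.

V_th = 3.61 V, R_th = 3.55 kΩ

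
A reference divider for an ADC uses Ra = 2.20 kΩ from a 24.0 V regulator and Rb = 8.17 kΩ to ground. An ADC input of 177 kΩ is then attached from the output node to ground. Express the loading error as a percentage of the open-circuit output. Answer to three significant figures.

The divider's output (Thévenin) resistance is Ra‖Rb = 1.733 kΩ.
Fractional drop under load = R_th/(R_th + R_L) = 1.733 / (1.733 + 177) = 0.009698.
So the output falls by 0.970 %.

0.970 %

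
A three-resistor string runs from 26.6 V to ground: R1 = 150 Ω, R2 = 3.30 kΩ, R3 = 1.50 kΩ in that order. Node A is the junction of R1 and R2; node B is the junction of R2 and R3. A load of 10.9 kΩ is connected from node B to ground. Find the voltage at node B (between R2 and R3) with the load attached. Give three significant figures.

At node B, R3 is in parallel with the load: R3‖R_L = 1319 Ω.
Below node A the resistance is R2 + (R3‖R_L) = 4619 Ω, so V_A = 26.6 × 4619/4769 = 25.76 V.
Then V_B = V_A × (R3‖R_L)/(R2 + R3‖R_L) = 25.76 × 1319/4619 = 7.36 V.

V ≈ 7.36 V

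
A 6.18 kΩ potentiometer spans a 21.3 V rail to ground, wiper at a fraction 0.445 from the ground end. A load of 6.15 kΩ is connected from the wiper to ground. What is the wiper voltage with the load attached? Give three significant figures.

V ≈ 7.59 V

The wiper splits the pot into (1−α)R = 3.430 kΩ above and αR = 2.750 kΩ below.
Lower section ‖ load = 1.900 kΩ.
V_wiper = 21.3 × 1.900/(3.430 + 1.900) = 7.59 V.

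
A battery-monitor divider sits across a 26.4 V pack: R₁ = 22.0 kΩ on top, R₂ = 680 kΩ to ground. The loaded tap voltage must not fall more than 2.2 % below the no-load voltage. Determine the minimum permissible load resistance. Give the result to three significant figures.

Output resistance R_th = R₁‖R₂ = (22.0 × 680)/702.0 = 21.31 kΩ.
The fractional drop is R_th/(R_th + R_L); requiring this ≤ 0.0220 gives R_L ≥ R_th(1/0.0220 − 1) = 21.31 × 44.45 = 947 kΩ.

R_L(min) ≈ 947 kΩ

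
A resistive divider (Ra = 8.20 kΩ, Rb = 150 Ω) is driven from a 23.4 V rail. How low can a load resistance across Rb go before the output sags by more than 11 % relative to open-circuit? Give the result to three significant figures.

Output resistance R_th = Ra‖Rb = (8200 × 150)/8350 = 147.3 Ω.
The fractional drop is R_th/(R_th + R_L); requiring this ≤ 0.110 gives R_L ≥ R_th(1/0.110 − 1) = 147.3 × 8.091 = 1.19 kΩ.

R_L(min) ≈ 1.19 kΩ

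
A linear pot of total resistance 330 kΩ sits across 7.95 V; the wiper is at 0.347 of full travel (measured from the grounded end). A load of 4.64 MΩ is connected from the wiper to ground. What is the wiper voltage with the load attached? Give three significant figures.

The wiper splits the pot into (1−α)R = 215.5 kΩ above and αR = 114.5 kΩ below.
Lower section ‖ load = 111.8 kΩ.
V_wiper = 7.95 × 111.8/(215.5 + 111.8) = 2.71 V.

V ≈ 2.71 V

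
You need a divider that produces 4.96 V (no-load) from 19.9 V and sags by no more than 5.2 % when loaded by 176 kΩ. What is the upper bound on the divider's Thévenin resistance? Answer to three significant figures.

Loading drop = R_th/(R_th + R_L) ≤ 0.0520, so R_th ≤ R_L · ε/(1−ε) = 176 kΩ × 0.0520/0.9480 = 9.65 kΩ.

R_th ≤ 9.65 kΩ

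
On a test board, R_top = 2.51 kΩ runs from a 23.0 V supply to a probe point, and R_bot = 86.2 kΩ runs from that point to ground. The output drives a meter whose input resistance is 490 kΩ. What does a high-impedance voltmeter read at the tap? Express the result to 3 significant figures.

V_out ≈ 22.2 V

The load sits in parallel with R_bot: R_bot‖R_L = (86.2 × 490) / (86.2 + 490) = 73.30 kΩ.
V_out = 23.0 × 73.30 / (2.51 + 73.30) = 23.0 × 73.30/75.81 = 22.2 V.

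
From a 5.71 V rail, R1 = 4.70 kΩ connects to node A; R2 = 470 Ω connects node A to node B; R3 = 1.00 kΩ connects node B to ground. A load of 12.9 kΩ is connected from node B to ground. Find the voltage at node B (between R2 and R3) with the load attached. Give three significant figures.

V ≈ 0.869 V

At node B, R3 is in parallel with the load: R3‖R_L = 928.1 Ω.
Below node A the resistance is R2 + (R3‖R_L) = 1398 Ω, so V_A = 5.71 × 1398/6098 = 1.309 V.
Then V_B = V_A × (R3‖R_L)/(R2 + R3‖R_L) = 1.309 × 928.1/1398 = 0.869 V.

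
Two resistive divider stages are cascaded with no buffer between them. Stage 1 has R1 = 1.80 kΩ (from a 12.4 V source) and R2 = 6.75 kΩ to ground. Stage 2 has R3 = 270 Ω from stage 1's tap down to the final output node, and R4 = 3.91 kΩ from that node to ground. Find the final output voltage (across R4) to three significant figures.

Stage 2 presents R3+R4 = 4180 Ω as a load on stage 1's tap.
Stage 1's lower leg becomes R2‖(R3+R4) = 2581 Ω, so V_mid = 12.4 × 2581/4381 = 7.306 V.
Stage 2 is itself unloaded: V_out = V_mid × R4/(R3+R4) = 7.306 × 3910/4180 = 6.83 V.

V_out ≈ 6.83 V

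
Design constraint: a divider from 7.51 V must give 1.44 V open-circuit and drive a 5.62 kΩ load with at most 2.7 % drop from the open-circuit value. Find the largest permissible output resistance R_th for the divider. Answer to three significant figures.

Loading drop = R_th/(R_th + R_L) ≤ 0.0270, so R_th ≤ R_L · ε/(1−ε) = 5.62 kΩ × 0.0270/0.9730 = 156 Ω.
(Any R1, R2 with R2/(R1+R2) = 0.192 and R1‖R2 ≤ 156 Ω will meet the spec.)

R_th ≤ 156 Ω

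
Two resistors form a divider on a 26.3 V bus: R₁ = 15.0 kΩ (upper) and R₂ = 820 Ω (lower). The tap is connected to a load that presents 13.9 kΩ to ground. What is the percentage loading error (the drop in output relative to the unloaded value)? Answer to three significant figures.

The divider's output (Thévenin) resistance is R₁‖R₂ = 777.5 Ω.
Fractional drop under load = R_th/(R_th + R_L) = 777.5 / (777.5 + 13900) = 0.05297.
So the output falls by 5.30 %.

5.30 %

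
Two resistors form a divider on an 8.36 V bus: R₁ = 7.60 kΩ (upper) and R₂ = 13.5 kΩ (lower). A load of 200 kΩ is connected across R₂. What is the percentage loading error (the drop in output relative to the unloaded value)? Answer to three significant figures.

2.37 %

The divider's output (Thévenin) resistance is R₁‖R₂ = 4.863 kΩ.
Fractional drop under load = R_th/(R_th + R_L) = 4.863 / (4.863 + 200) = 0.02374.
So the output falls by 2.37 %.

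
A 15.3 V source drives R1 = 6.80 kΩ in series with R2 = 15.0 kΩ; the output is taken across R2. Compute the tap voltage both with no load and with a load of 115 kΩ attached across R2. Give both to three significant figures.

Open-circuit: V = 15.3 × 15.0/(6.80 + 15.0) = 10.5 V.
With the load, R2 becomes R2‖R_L = 13.27 kΩ, so V = 15.3 × 13.27/20.07 = 10.1 V.

Unloaded: 10.5 V; loaded: 10.1 V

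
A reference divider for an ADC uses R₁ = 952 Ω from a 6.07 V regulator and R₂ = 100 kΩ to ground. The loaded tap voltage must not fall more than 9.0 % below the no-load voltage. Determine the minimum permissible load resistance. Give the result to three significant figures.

Output resistance R_th = R₁‖R₂ = (952 × 100000)/101000 = 943.0 Ω.
The fractional drop is R_th/(R_th + R_L); requiring this ≤ 0.0900 gives R_L ≥ R_th(1/0.0900 − 1) = 943.0 × 10.11 = 9.54 kΩ.

R_L(min) ≈ 9.54 kΩ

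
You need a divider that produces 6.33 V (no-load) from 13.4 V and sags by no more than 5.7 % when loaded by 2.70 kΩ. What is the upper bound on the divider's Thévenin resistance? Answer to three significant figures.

Loading drop = R_th/(R_th + R_L) ≤ 0.0570, so R_th ≤ R_L · ε/(1−ε) = 2.70 kΩ × 0.0570/0.9430 = 163 Ω.
(Any R1, R2 with R2/(R1+R2) = 0.472 and R1‖R2 ≤ 163 Ω will meet the spec.)

R_th ≤ 163 Ω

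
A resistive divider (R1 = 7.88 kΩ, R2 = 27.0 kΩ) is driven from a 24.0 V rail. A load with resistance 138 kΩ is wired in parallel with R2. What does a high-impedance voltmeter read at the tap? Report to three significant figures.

V_out ≈ 17.8 V

The load sits in parallel with R2: R2‖R_L = (27.0 × 138) / (27.0 + 138) = 22.58 kΩ.
V_out = 24.0 × 22.58 / (7.88 + 22.58) = 24.0 × 22.58/30.46 = 17.8 V.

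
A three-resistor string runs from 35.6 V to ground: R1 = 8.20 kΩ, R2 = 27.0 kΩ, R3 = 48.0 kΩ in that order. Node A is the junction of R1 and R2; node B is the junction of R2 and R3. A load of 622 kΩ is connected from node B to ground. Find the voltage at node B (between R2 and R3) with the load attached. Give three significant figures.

V ≈ 19.9 V

At node B, R3 is in parallel with the load: R3‖R_L = 44.56 kΩ.
Below node A the resistance is R2 + (R3‖R_L) = 71.56 kΩ, so V_A = 35.6 × 71.56/79.76 = 31.94 V.
Then V_B = V_A × (R3‖R_L)/(R2 + R3‖R_L) = 31.94 × 44.56/71.56 = 19.9 V.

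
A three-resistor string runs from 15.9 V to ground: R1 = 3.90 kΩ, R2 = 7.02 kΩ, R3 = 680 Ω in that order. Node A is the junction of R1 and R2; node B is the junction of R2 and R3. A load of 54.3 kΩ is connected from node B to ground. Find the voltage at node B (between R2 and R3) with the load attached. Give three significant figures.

At node B, R3 is in parallel with the load: R3‖R_L = 671.6 Ω.
Below node A the resistance is R2 + (R3‖R_L) = 7692 Ω, so V_A = 15.9 × 7692/11590 = 10.55 V.
Then V_B = V_A × (R3‖R_L)/(R2 + R3‖R_L) = 10.55 × 671.6/7692 = 0.921 V.

V ≈ 0.921 V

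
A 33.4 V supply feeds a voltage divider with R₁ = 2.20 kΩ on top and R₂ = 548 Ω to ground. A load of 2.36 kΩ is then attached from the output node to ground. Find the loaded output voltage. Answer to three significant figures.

V_out ≈ 5.62 V

The load sits in parallel with R₂: R₂‖R_L = (548 × 2360) / (548 + 2360) = 444.7 Ω.
V_out = 33.4 × 444.7 / (2200 + 444.7) = 33.4 × 444.7/2645 = 5.62 V.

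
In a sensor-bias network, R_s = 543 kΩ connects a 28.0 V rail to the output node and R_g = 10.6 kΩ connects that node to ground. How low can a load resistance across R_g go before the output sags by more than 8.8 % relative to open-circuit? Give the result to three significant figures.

R_L(min) ≈ 108 kΩ

Output resistance R_th = R_s‖R_g = (543 × 10.6)/553.6 = 10.40 kΩ.
The fractional drop is R_th/(R_th + R_L); requiring this ≤ 0.0880 gives R_L ≥ R_th(1/0.0880 − 1) = 10.40 × 10.36 = 108 kΩ.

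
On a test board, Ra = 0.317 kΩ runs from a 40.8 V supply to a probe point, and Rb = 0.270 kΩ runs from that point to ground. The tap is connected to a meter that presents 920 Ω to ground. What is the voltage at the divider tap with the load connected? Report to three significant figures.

The load sits in parallel with Rb: Rb‖R_L = (270 × 920) / (270 + 920) = 208.7 Ω.
V_out = 40.8 × 208.7 / (317 + 208.7) = 40.8 × 208.7/525.7 = 16.2 V.
(Unloaded it would have been 18.8 V.)

V_out ≈ 16.2 V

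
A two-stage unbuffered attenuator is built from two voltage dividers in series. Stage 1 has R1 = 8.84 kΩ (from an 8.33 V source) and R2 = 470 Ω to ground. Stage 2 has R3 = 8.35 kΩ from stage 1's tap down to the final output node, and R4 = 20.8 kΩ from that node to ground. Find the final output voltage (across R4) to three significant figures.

V_out ≈ 0.296 V

Stage 2 presents R3+R4 = 29150 Ω as a load on stage 1's tap.
Stage 1's lower leg becomes R2‖(R3+R4) = 462.5 Ω, so V_mid = 8.33 × 462.5/9303 = 0.4142 V.
Stage 2 is itself unloaded: V_out = V_mid × R4/(R3+R4) = 0.4142 × 20800/29150 = 0.296 V.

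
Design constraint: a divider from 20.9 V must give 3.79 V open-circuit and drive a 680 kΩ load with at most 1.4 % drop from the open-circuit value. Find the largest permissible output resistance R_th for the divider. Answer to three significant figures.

R_th ≤ 9.66 kΩ

Loading drop = R_th/(R_th + R_L) ≤ 0.0140, so R_th ≤ R_L · ε/(1−ε) = 680 kΩ × 0.0140/0.9860 = 9.66 kΩ.
(Any R1, R2 with R2/(R1+R2) = 0.181 and R1‖R2 ≤ 9.66 kΩ will meet the spec.)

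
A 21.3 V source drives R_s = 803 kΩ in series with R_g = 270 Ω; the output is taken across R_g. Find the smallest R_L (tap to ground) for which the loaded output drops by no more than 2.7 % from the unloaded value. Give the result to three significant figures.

R_L(min) ≈ 9.73 kΩ

Output resistance R_th = R_s‖R_g = (803000 × 270)/803300 = 269.9 Ω.
The fractional drop is R_th/(R_th + R_L); requiring this ≤ 0.0270 gives R_L ≥ R_th(1/0.0270 − 1) = 269.9 × 36.04 = 9.73 kΩ.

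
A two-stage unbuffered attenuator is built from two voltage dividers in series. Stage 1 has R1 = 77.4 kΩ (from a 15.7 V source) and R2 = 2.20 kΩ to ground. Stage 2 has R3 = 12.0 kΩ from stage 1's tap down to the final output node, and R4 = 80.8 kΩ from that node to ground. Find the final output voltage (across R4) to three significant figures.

V_out ≈ 0.369 V

Stage 2 presents R3+R4 = 92.80 kΩ as a load on stage 1's tap.
Stage 1's lower leg becomes R2‖(R3+R4) = 2.149 kΩ, so V_mid = 15.7 × 2.149/79.55 = 0.4241 V.
Stage 2 is itself unloaded: V_out = V_mid × R4/(R3+R4) = 0.4241 × 80.8/92.80 = 0.369 V.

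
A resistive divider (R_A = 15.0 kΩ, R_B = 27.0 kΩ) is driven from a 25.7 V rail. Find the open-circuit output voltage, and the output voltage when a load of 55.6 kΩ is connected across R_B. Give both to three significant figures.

Unloaded: 16.5 V; loaded: 14.1 V

Open-circuit: V = 25.7 × 27.0/(15.0 + 27.0) = 16.5 V.
With the load, R_B becomes R_B‖R_L = 18.17 kΩ, so V = 25.7 × 18.17/33.17 = 14.1 V.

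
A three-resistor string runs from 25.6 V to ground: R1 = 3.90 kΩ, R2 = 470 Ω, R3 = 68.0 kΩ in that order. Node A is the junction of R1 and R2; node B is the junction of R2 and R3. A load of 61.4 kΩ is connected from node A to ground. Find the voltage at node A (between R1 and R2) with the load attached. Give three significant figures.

Below node A the series string R2+R3 = 68470 Ω sits in parallel with the 61400 Ω load: 32370 Ω.
V_A = 25.6 × 32370/(3900 + 32370) = 22.8 V.

V ≈ 22.8 V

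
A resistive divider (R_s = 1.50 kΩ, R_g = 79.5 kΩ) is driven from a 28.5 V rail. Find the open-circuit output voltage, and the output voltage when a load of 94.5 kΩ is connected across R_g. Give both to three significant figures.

Unloaded: 28.0 V; loaded: 27.5 V

Open-circuit: V = 28.5 × 79.5/(1.50 + 79.5) = 28.0 V.
With the load, R_g becomes R_g‖R_L = 43.18 kΩ, so V = 28.5 × 43.18/44.68 = 27.5 V.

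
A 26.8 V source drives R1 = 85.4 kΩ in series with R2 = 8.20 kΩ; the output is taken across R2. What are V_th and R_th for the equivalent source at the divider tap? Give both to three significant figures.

V_th = 2.35 V, R_th = 7.48 kΩ

V_th is the open-circuit tap voltage: 26.8 × 8.20/(85.4 + 8.20) = 2.35 V.
With the supply zeroed, R1 and R2 appear in parallel from the tap: R_th = R1‖R2 = (85.4 × 8.20)/93.60 = 7.48 kΩ.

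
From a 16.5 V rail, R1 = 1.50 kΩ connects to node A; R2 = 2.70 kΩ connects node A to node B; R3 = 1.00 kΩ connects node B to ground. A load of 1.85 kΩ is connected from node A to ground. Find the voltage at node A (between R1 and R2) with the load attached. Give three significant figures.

Below node A the series string R2+R3 = 3.700 kΩ sits in parallel with the 1.85 kΩ load: 1.233 kΩ.
V_A = 16.5 × 1.233/(1.50 + 1.233) = 7.45 V.

V ≈ 7.45 V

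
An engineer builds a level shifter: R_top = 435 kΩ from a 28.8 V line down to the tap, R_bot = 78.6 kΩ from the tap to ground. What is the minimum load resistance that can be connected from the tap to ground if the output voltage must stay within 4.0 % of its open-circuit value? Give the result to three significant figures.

Output resistance R_th = R_top‖R_bot = (435 × 78.6)/513.6 = 66.57 kΩ.
The fractional drop is R_th/(R_th + R_L); requiring this ≤ 0.0400 gives R_L ≥ R_th(1/0.0400 − 1) = 66.57 × 24.00 = 1.60 MΩ.

R_L(min) ≈ 1.60 MΩ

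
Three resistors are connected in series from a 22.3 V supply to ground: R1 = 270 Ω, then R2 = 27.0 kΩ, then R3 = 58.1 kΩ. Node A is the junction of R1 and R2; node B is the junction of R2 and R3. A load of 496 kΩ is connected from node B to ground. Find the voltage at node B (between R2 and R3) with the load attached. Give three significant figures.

V ≈ 14.6 V

At node B, R3 is in parallel with the load: R3‖R_L = 52010 Ω.
Below node A the resistance is R2 + (R3‖R_L) = 79010 Ω, so V_A = 22.3 × 79010/79280 = 22.22 V.
Then V_B = V_A × (R3‖R_L)/(R2 + R3‖R_L) = 22.22 × 52010/79010 = 14.6 V.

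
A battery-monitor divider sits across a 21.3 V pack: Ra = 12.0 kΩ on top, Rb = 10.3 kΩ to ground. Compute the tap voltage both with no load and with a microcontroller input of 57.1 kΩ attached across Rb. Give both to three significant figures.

Open-circuit: V = 21.3 × 10.3/(12.0 + 10.3) = 9.84 V.
With the load, Rb becomes Rb‖R_L = 8.726 kΩ, so V = 21.3 × 8.726/20.73 = 8.97 V.

Unloaded: 9.84 V; loaded: 8.97 V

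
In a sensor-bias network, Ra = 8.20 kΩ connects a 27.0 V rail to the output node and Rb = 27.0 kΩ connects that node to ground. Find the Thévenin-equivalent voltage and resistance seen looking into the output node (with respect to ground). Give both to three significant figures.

V_th is the open-circuit tap voltage: 27.0 × 27.0/(8.20 + 27.0) = 20.7 V.
With the supply zeroed, Ra and Rb appear in parallel from the tap: R_th = Ra‖Rb = (8.20 × 27.0)/35.20 = 6.29 kΩ.

V_th = 20.7 V, R_th = 6.29 kΩ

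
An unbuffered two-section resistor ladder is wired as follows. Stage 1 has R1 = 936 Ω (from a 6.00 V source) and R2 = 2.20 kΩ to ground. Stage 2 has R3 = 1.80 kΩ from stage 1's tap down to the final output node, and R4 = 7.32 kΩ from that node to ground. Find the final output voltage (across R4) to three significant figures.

Stage 2 presents R3+R4 = 9120 Ω as a load on stage 1's tap.
Stage 1's lower leg becomes R2‖(R3+R4) = 1772 Ω, so V_mid = 6.00 × 1772/2708 = 3.926 V.
Stage 2 is itself unloaded: V_out = V_mid × R4/(R3+R4) = 3.926 × 7320/9120 = 3.15 V.

V_out ≈ 3.15 V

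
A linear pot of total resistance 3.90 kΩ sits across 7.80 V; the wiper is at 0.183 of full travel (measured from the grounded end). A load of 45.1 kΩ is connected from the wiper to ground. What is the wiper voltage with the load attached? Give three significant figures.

V ≈ 1.41 V

The wiper splits the pot into (1−α)R = 3186 Ω above and αR = 713.7 Ω below.
Lower section ‖ load = 702.6 Ω.
V_wiper = 7.80 × 702.6/(3186 + 702.6) = 1.41 V.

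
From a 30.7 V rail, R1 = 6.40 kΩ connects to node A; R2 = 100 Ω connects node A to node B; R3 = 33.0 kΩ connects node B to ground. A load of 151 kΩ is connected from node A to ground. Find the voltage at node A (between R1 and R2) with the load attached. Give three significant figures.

V ≈ 24.8 V

Below node A the series string R2+R3 = 33100 Ω sits in parallel with the 151000 Ω load: 27150 Ω.
V_A = 30.7 × 27150/(6400 + 27150) = 24.8 V.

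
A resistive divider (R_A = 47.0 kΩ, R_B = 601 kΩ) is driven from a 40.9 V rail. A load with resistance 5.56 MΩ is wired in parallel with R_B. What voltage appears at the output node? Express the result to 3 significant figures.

V_out ≈ 37.6 V

The load sits in parallel with R_B: R_B‖R_L = (601 × 5560) / (601 + 5560) = 542.4 kΩ.
V_out = 40.9 × 542.4 / (47.0 + 542.4) = 40.9 × 542.4/589.4 = 37.6 V.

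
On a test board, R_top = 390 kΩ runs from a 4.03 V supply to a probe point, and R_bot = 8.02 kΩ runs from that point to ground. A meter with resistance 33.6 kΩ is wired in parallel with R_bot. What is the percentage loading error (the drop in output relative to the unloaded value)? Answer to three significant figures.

19.0 %

Unloaded V = 4.03 × 8.02/398.0 = 0.08120 V.
Loaded: R_bot‖R_L = 6.475 kΩ, giving V = 4.03 × 6.475/396.5 = 0.06581 V.
Drop = (0.08120 − 0.06581) / 0.08120 = 19.0 %.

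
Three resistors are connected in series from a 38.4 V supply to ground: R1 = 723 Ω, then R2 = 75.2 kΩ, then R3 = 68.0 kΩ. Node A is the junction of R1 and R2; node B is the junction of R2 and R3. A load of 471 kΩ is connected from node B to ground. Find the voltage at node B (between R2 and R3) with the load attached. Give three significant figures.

At node B, R3 is in parallel with the load: R3‖R_L = 59420 Ω.
Below node A the resistance is R2 + (R3‖R_L) = 134600 Ω, so V_A = 38.4 × 134600/135300 = 38.19 V.
Then V_B = V_A × (R3‖R_L)/(R2 + R3‖R_L) = 38.19 × 59420/134600 = 16.9 V.

V ≈ 16.9 V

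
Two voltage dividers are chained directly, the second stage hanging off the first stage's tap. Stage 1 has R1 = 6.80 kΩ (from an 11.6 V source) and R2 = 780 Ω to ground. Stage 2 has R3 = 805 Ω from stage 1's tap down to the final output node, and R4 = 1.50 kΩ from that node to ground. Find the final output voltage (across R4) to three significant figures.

V_out ≈ 0.596 V

Stage 2 presents R3+R4 = 2305 Ω as a load on stage 1's tap.
Stage 1's lower leg becomes R2‖(R3+R4) = 582.8 Ω, so V_mid = 11.6 × 582.8/7383 = 0.9157 V.
Stage 2 is itself unloaded: V_out = V_mid × R4/(R3+R4) = 0.9157 × 1500/2305 = 0.596 V.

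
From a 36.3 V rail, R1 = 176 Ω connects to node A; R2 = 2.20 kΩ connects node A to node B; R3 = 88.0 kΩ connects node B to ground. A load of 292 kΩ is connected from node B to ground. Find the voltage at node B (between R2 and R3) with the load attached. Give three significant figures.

At node B, R3 is in parallel with the load: R3‖R_L = 67620 Ω.
Below node A the resistance is R2 + (R3‖R_L) = 69820 Ω, so V_A = 36.3 × 69820/70000 = 36.21 V.
Then V_B = V_A × (R3‖R_L)/(R2 + R3‖R_L) = 36.21 × 67620/69820 = 35.1 V.

V ≈ 35.1 V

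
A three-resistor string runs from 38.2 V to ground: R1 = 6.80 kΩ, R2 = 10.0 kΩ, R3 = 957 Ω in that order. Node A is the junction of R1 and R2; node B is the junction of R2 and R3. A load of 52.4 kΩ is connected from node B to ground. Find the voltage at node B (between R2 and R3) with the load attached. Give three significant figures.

At node B, R3 is in parallel with the load: R3‖R_L = 939.8 Ω.
Below node A the resistance is R2 + (R3‖R_L) = 10940 Ω, so V_A = 38.2 × 10940/17740 = 23.56 V.
Then V_B = V_A × (R3‖R_L)/(R2 + R3‖R_L) = 23.56 × 939.8/10940 = 2.02 V.

V ≈ 2.02 V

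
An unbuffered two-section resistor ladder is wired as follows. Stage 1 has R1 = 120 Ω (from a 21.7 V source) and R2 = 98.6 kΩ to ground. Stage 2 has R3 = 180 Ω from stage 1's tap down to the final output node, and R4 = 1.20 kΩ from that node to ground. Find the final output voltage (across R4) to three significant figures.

Stage 2 presents R3+R4 = 1380 Ω as a load on stage 1's tap.
Stage 1's lower leg becomes R2‖(R3+R4) = 1361 Ω, so V_mid = 21.7 × 1361/1481 = 19.94 V.
Stage 2 is itself unloaded: V_out = V_mid × R4/(R3+R4) = 19.94 × 1200/1380 = 17.3 V.

V_out ≈ 17.3 V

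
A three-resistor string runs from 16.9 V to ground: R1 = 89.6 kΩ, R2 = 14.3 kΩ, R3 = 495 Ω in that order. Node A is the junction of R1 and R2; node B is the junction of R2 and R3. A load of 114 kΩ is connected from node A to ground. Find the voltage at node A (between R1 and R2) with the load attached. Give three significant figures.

Below node A the series string R2+R3 = 14800 Ω sits in parallel with the 114000 Ω load: 13100 Ω.
V_A = 16.9 × 13100/(89600 + 13100) = 2.16 V.

V ≈ 2.16 V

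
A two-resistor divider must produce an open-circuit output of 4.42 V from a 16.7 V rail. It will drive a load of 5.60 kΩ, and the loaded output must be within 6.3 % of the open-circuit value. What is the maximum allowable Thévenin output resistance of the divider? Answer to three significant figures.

Loading drop = R_th/(R_th + R_L) ≤ 0.0630, so R_th ≤ R_L · ε/(1−ε) = 5.60 kΩ × 0.0630/0.9370 = 377 Ω.
(Any R1, R2 with R2/(R1+R2) = 0.265 and R1‖R2 ≤ 377 Ω will meet the spec.)

R_th ≤ 377 Ω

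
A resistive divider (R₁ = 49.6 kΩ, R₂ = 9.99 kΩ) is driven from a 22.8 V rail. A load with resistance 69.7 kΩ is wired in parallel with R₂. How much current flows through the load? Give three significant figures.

I_L ≈ 0.0490 mA

R₂‖R_L = 8.738 kΩ; V_out = 22.8 × 8.738/58.34 = 3.415 V.
I_L = V_out / R_L = 3.415 / 69.7 kΩ = 0.0490 mA.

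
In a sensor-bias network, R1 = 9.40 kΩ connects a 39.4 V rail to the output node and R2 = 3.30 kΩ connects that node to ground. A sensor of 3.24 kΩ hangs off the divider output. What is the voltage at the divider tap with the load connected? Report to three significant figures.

The load sits in parallel with R2: R2‖R_L = (3.30 × 3.24) / (3.30 + 3.24) = 1.635 kΩ.
V_out = 39.4 × 1.635 / (9.40 + 1.635) = 39.4 × 1.635/11.03 = 5.84 V.
(Unloaded it would have been 10.2 V.)

V_out ≈ 5.84 V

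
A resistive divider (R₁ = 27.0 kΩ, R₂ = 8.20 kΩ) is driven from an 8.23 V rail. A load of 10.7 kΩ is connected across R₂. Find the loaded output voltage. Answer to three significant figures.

The load sits in parallel with R₂: R₂‖R_L = (8.20 × 10.7) / (8.20 + 10.7) = 4.642 kΩ.
V_out = 8.23 × 4.642 / (27.0 + 4.642) = 8.23 × 4.642/31.64 = 1.21 V.

V_out ≈ 1.21 V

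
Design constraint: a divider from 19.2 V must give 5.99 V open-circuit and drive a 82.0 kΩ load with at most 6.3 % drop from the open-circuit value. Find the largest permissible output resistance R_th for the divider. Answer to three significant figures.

R_th ≤ 5.51 kΩ

Loading drop = R_th/(R_th + R_L) ≤ 0.0630, so R_th ≤ R_L · ε/(1−ε) = 82.0 kΩ × 0.0630/0.9370 = 5.51 kΩ.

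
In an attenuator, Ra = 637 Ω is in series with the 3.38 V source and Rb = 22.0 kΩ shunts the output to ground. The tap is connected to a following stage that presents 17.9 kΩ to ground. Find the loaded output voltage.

The load sits in parallel with Rb: Rb‖R_L = (22000 × 17900) / (22000 + 17900) = 9870 Ω.
V_out = 3.38 × 9870 / (637 + 9870) = 3.38 × 9870/10510 = 3.18 V.

V_out ≈ 3.18 V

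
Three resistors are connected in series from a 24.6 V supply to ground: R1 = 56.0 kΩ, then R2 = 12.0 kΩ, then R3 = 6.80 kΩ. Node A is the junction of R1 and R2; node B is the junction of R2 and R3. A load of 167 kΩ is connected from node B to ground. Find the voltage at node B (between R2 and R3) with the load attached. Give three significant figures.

At node B, R3 is in parallel with the load: R3‖R_L = 6.534 kΩ.
Below node A the resistance is R2 + (R3‖R_L) = 18.53 kΩ, so V_A = 24.6 × 18.53/74.53 = 6.117 V.
Then V_B = V_A × (R3‖R_L)/(R2 + R3‖R_L) = 6.117 × 6.534/18.53 = 2.16 V.

V ≈ 2.16 V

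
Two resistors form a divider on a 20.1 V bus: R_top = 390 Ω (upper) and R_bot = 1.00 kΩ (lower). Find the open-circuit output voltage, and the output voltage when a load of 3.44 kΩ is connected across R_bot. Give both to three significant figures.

Unloaded: 14.5 V; loaded: 13.4 V

Open-circuit: V = 20.1 × 1000/(390 + 1000) = 14.5 V.
With the load, R_bot becomes R_bot‖R_L = 774.8 Ω, so V = 20.1 × 774.8/1165 = 13.4 V.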